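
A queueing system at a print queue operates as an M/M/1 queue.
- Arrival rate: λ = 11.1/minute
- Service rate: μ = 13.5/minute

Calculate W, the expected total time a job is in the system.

First, compute utilization: ρ = λ/μ = 11.1/13.5 = 0.8222
For M/M/1: W = 1/(μ-λ)
W = 1/(13.5-11.1) = 1/2.40
W = 0.4167 minutes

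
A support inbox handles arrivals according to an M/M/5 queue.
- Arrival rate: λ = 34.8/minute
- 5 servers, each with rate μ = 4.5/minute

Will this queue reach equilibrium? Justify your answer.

Stability requires ρ = λ/(cμ) < 1
ρ = 34.8/(5 × 4.5) = 34.8/22.50 = 1.5467
Since 1.5467 ≥ 1, the system is UNSTABLE.
Need c > λ/μ = 34.8/4.5 = 7.73.
Minimum servers needed: c = 8.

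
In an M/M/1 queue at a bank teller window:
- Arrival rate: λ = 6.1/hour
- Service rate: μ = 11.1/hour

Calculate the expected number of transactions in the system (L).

ρ = λ/μ = 6.1/11.1 = 0.5495
For M/M/1: L = λ/(μ-λ)
L = 6.1/(11.1-6.1) = 6.1/5.00
L = 1.2200 transactions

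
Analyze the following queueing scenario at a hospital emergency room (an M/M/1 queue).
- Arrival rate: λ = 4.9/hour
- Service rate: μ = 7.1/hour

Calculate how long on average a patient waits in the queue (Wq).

First, compute utilization: ρ = λ/μ = 4.9/7.1 = 0.6901
For M/M/1: Wq = λ/(μ(μ-λ))
Wq = 4.9/(7.1 × (7.1-4.9))
Wq = 4.9/(7.1 × 2.20)
Wq = 0.3137 hours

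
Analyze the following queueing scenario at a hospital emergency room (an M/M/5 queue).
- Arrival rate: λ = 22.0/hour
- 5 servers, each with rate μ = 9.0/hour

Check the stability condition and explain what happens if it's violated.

Stability requires ρ = λ/(cμ) < 1
ρ = 22.0/(5 × 9.0) = 22.0/45.00 = 0.4889
Since 0.4889 < 1, the system is STABLE.
The servers are busy 48.89% of the time.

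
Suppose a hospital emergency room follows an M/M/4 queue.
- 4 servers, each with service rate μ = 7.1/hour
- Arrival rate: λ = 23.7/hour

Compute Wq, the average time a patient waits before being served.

Traffic intensity: ρ = λ/(cμ) = 23.7/(4×7.1) = 0.8345
Since ρ = 0.8345 < 1, system is stable.
Offered load a = λ/μ = cρ = 23.7/7.1 = 3.3380
P₀ = [ Σₙ₌₀^3 aⁿ/n! + a^4/(4!(1-ρ)) ]⁻¹
Σ = a^0/0! + a^1/1! + a^2/2! + a^3/3! = 1.0000 + 3.3380 + 5.5712 + 6.1990 = 16.1082
a^4/(4!(1-ρ)) = 124.1538/(24 × 0.165493) = 31.2586
P₀ = 1/(16.1082 + 31.2586) = 0.02111
Lq = P₀·a^4·ρ / (4!(1-ρ)²) = 0.021112 × 124.1538 × 0.83451 / (24 × 0.027388) = 3.3277
Wq = Lq/λ = 3.3277/23.7 = 0.1404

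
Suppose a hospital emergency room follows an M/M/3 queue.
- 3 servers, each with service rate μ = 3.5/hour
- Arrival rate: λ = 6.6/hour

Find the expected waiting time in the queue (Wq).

Traffic intensity: ρ = λ/(cμ) = 6.6/(3×3.5) = 0.6286
Since ρ = 0.6286 < 1, system is stable.
Offered load a = λ/μ = cρ = 6.6/3.5 = 1.8857
P₀ = [ Σₙ₌₀^2 aⁿ/n! + a^3/(3!(1-ρ)) ]⁻¹
Σ = a^0/0! + a^1/1! + a^2/2! = 1.0000 + 1.8857 + 1.7780 = 4.6637
a^3/(3!(1-ρ)) = 6.70545/(6 × 0.371429) = 3.0089
P₀ = 1/(4.6637 + 3.0089) = 0.1303
Lq = P₀·a^3·ρ / (3!(1-ρ)²) = 0.13034 × 6.7054 × 0.62857 / (6 × 0.13796) = 0.6637
Wq = Lq/λ = 0.6637/6.6 = 0.1006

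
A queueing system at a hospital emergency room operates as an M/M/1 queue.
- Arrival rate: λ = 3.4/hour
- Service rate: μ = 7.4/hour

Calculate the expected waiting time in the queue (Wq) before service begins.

First, compute utilization: ρ = λ/μ = 3.4/7.4 = 0.4595
For M/M/1: Wq = λ/(μ(μ-λ))
Wq = 3.4/(7.4 × (7.4-3.4))
Wq = 3.4/(7.4 × 4.00)
Wq = 0.1149 hours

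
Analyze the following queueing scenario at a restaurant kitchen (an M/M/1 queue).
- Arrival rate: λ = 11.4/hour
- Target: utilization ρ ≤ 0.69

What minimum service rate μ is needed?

ρ = λ/μ, so μ = λ/ρ
μ ≥ 11.4/0.69 = 16.5217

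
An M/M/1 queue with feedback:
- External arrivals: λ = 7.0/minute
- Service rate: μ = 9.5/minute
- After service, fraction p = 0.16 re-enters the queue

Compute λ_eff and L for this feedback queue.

Effective arrival rate: λ_eff = λ/(1-p) = 7.0/(1-0.16) = 7.0/0.84 = 8.33333
ρ = λ_eff/μ = 8.33333/9.5 = 0.877193
L = ρ/(1-ρ) = 0.877193/(1-0.877193) = 7.1429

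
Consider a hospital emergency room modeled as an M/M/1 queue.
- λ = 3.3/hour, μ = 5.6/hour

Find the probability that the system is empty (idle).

ρ = λ/μ = 3.3/5.6 = 0.5893
P(0) = 1 - ρ = 1 - 0.5893 = 0.4107
The server is idle 41.07% of the time.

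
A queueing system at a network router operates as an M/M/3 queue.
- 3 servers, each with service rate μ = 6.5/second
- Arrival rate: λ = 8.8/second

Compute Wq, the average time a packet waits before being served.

Traffic intensity: ρ = λ/(cμ) = 8.8/(3×6.5) = 0.4513
Since ρ = 0.4513 < 1, system is stable.
Offered load a = λ/μ = cρ = 8.8/6.5 = 1.3538
P₀ = [ Σₙ₌₀^2 aⁿ/n! + a^3/(3!(1-ρ)) ]⁻¹
Σ = a^0/0! + a^1/1! + a^2/2! = 1.00000 + 1.35385 + 0.916450 = 3.2703
a^3/(3!(1-ρ)) = 2.4815/(6 × 0.54872) = 0.7537
P₀ = 1/(3.2703 + 0.7537) = 0.2485
Lq = P₀·a^3·ρ / (3!(1-ρ)²) = 0.2485 × 2.4815 × 0.4513 / (6 × 0.3011) = 0.1540
Wq = Lq/λ = 0.154045/8.8 = 0.01751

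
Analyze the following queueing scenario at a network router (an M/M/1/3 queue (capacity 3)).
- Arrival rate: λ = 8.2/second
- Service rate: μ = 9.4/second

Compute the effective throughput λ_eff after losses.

ρ = λ/μ = 8.2/9.4 = 0.87234
P₀ = (1-ρ)/(1-ρ^(K+1)) = (1-0.87234)/(1-0.87234^4) = 0.12766/0.42091 = 0.3033
P_K = P₀×ρ^K = 0.3033 × 0.87234^3 = 0.3033 × 0.6638 = 0.2013
λ_eff = λ(1-P_K) = 8.2 × (1 - 0.201335) = 8.2 × 0.798665 = 6.5491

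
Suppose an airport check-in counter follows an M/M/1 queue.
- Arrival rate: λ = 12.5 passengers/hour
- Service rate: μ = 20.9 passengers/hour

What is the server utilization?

Server utilization: ρ = λ/μ
ρ = 12.5/20.9 = 0.5981
The server is busy 59.81% of the time.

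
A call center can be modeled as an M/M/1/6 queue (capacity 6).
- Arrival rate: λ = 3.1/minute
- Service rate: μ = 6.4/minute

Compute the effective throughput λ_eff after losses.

ρ = λ/μ = 3.1/6.4 = 0.484375
P₀ = (1-ρ)/(1-ρ^(K+1)) = (1-0.484375)/(1-0.484375^7) = 0.5156/0.9937 = 0.5189
P_K = P₀×ρ^K = 0.51887 × 0.484375^6 = 0.51887 × 0.012915 = 0.006701
λ_eff = λ(1-P_K) = 3.1 × (1 - 0.006701) = 3.1 × 0.9933 = 3.0792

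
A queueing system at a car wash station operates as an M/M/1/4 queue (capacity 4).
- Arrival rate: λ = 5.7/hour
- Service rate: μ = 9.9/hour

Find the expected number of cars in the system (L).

ρ = λ/μ = 5.7/9.9 = 0.57576
P₀ = (1-ρ)/(1-ρ^(K+1)) = (1-0.57576)/(1-0.57576^5) = 0.4242/0.9367 = 0.4529
P_K = P₀×ρ^K = 0.4529 × 0.57576^4 = 0.4529 × 0.1099 = 0.04977
L = ρ[1 - (K+1)ρ^K + Kρ^(K+1)] / [(1-ρ)(1-ρ^(K+1))]
L = 0.57576 × (1 - 5×0.1099 + 4×0.06327) / ((1 - 0.57576) × (1 - 0.06327)) = 1.0194 cars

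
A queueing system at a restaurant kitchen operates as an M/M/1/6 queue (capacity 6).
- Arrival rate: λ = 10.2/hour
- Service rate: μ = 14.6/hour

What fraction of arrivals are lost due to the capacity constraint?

ρ = λ/μ = 10.2/14.6 = 0.69863
P₀ = (1-ρ)/(1-ρ^(K+1)) = (1-0.69863)/(1-0.69863^7) = 0.3014/0.9188 = 0.3280
P_K = P₀×ρ^K = 0.32802 × 0.69863^6 = 0.32802 × 0.11627 = 0.03814
Blocking probability = 3.81%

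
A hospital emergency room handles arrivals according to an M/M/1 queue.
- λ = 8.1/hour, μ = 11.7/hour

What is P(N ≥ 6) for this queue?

ρ = λ/μ = 8.1/11.7 = 0.6923
P(N ≥ n) = ρⁿ
P(N ≥ 6) = 0.6923^6
P(N ≥ 6) = 0.1101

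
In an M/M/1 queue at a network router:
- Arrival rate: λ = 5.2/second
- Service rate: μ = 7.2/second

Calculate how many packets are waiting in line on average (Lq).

ρ = λ/μ = 5.2/7.2 = 0.7222
For M/M/1: Lq = λ²/(μ(μ-λ))
Lq = 27.04/(7.2 × 2.00)
Lq = 1.8778 packets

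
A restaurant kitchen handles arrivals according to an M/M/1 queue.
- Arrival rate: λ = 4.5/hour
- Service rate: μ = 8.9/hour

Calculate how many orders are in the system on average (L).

ρ = λ/μ = 4.5/8.9 = 0.5056
For M/M/1: L = λ/(μ-λ)
L = 4.5/(8.9-4.5) = 4.5/4.40
L = 1.0227 orders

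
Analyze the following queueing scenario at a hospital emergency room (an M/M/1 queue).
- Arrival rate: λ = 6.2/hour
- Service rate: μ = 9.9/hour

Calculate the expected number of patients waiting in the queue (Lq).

ρ = λ/μ = 6.2/9.9 = 0.6263
For M/M/1: Lq = λ²/(μ(μ-λ))
Lq = 38.44/(9.9 × 3.70)
Lq = 1.0494 patients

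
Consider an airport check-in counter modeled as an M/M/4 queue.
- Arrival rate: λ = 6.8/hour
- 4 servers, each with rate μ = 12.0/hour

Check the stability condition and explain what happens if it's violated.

Stability requires ρ = λ/(cμ) < 1
ρ = 6.8/(4 × 12.0) = 6.8/48.00 = 0.1417
Since 0.1417 < 1, the system is STABLE.
The servers are busy 14.17% of the time.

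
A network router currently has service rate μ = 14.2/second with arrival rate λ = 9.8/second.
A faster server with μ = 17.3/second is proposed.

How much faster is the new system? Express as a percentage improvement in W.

System 1: ρ₁ = 9.8/14.2 = 0.6901, W₁ = 1/(14.2-9.8) = 0.22727
System 2: ρ₂ = 9.8/17.3 = 0.5665, W₂ = 1/(17.3-9.8) = 0.13333
Improvement: (W₁-W₂)/W₁ = (0.22727-0.13333)/0.22727 = 41.33%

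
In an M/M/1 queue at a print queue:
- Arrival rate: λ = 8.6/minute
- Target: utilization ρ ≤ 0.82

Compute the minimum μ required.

ρ = λ/μ, so μ = λ/ρ
μ ≥ 8.6/0.82 = 10.4878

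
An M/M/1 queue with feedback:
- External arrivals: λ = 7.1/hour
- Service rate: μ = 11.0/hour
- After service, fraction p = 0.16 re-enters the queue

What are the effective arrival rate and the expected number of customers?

Effective arrival rate: λ_eff = λ/(1-p) = 7.1/(1-0.16) = 7.1/0.84 = 8.4524
ρ = λ_eff/μ = 8.4524/11.0 = 0.7684
L = ρ/(1-ρ) = 0.7684/(1-0.7684) = 3.3178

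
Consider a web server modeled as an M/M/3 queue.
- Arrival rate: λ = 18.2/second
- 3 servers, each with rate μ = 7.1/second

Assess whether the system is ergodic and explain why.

Stability requires ρ = λ/(cμ) < 1
ρ = 18.2/(3 × 7.1) = 18.2/21.30 = 0.8545
Since 0.8545 < 1, the system is STABLE.
The servers are busy 85.45% of the time.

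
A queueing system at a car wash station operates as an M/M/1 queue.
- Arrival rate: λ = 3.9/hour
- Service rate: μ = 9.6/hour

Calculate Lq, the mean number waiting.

ρ = λ/μ = 3.9/9.6 = 0.4062
For M/M/1: Lq = λ²/(μ(μ-λ))
Lq = 15.21/(9.6 × 5.70)
Lq = 0.2780 cars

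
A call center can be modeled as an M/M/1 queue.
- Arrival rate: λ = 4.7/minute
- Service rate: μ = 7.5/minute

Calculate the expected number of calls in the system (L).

ρ = λ/μ = 4.7/7.5 = 0.6267
For M/M/1: L = λ/(μ-λ)
L = 4.7/(7.5-4.7) = 4.7/2.80
L = 1.6786 calls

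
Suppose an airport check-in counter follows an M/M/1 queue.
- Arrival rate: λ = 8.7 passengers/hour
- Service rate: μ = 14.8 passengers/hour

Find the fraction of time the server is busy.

Server utilization: ρ = λ/μ
ρ = 8.7/14.8 = 0.5878
The server is busy 58.78% of the time.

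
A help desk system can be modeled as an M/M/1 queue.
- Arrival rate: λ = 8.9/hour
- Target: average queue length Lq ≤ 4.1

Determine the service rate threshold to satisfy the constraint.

For M/M/1: Lq = λ²/(μ(μ-λ))
Need Lq ≤ 4.1, i.e. μ(μ-λ) ≥ λ²/4.1
μ² - 8.9μ - 79.21/4.1 ≥ 0  →  μ² - 8.9μ - 19.3195 ≥ 0
Quadratic formula (positive root): μ = [λ + √(λ² + 4×19.3195)]/2
Discriminant: 79.21 + 4×19.3195 = 156.4880, √156.4880 = 12.5095
μ ≥ (8.9 + 12.5095)/2 = 10.7048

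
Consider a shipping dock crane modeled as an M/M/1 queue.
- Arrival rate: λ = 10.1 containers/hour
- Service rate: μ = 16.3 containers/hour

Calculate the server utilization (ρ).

Server utilization: ρ = λ/μ
ρ = 10.1/16.3 = 0.6196
The server is busy 61.96% of the time.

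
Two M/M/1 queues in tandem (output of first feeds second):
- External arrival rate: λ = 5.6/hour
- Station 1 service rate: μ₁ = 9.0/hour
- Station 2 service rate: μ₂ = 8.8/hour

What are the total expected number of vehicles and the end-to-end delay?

By Jackson's theorem, each station behaves as independent M/M/1.
Station 1: ρ₁ = 5.6/9.0 = 0.6222, L₁ = ρ₁/(1-ρ₁) = λ/(μ₁-λ) = 5.6/3.40 = 1.6471
Station 2: ρ₂ = 5.6/8.8 = 0.6364, L₂ = ρ₂/(1-ρ₂) = λ/(μ₂-λ) = 5.6/3.20 = 1.7500
Total: L = L₁ + L₂ = 1.6471 + 1.7500 = 3.3971
W = L/λ = 3.3971/5.6 = 0.6066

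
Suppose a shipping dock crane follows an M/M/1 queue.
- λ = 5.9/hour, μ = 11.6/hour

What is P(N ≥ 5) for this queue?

ρ = λ/μ = 5.9/11.6 = 0.50862
P(N ≥ n) = ρⁿ
P(N ≥ 5) = 0.50862^5
P(N ≥ 5) = 0.03404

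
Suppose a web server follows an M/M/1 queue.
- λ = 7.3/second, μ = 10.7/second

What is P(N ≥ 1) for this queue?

ρ = λ/μ = 7.3/10.7 = 0.6822
P(N ≥ n) = ρⁿ
P(N ≥ 1) = 0.6822^1
P(N ≥ 1) = 0.6822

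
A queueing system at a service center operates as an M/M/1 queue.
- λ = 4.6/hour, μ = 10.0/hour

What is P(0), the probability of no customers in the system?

ρ = λ/μ = 4.6/10.0 = 0.4600
P(0) = 1 - ρ = 1 - 0.4600 = 0.5400
The server is idle 54.00% of the time.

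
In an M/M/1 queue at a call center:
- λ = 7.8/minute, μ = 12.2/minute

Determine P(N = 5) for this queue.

ρ = λ/μ = 7.8/12.2 = 0.63934
P(n) = (1-ρ)ρⁿ
P(5) = (1-0.63934) × 0.63934^5
P(5) = 0.36066 × 0.10682
P(5) = 0.03853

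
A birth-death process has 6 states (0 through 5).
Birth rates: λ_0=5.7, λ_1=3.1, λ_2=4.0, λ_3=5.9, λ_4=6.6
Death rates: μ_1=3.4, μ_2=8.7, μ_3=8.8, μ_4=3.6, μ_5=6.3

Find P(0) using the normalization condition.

Ratios P(n)/P(0) = (λ₀···λₙ₋₁)/(μ₁···μₙ):
P(1)/P(0) = (5.7)/(3.4) = 1.6765
P(2)/P(0) = (5.7×3.1)/(3.4×8.7) = 0.5974
P(3)/P(0) = (5.7×3.1×4.0)/(3.4×8.7×8.8) = 0.2715
P(4)/P(0) = (5.7×3.1×4.0×5.9)/(3.4×8.7×8.8×3.6) = 0.4450
P(5)/P(0) = (5.7×3.1×4.0×5.9×6.6)/(3.4×8.7×8.8×3.6×6.3) = 0.4662

Normalization: ∑ P(n) = 1
P(0) × (1.0000 + 1.6765 + 0.5974 + 0.2715 + 0.4450 + 0.4662) = 1
P(0) × 4.4566 = 1
P(0) = 1/4.4566 = 0.2244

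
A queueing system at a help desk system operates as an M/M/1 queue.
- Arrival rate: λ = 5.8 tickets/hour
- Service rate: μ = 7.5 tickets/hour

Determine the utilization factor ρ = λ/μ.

Server utilization: ρ = λ/μ
ρ = 5.8/7.5 = 0.7733
The server is busy 77.33% of the time.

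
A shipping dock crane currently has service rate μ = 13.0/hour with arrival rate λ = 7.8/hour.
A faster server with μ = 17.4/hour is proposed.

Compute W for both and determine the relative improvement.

System 1: ρ₁ = 7.8/13.0 = 0.6000, W₁ = 1/(13.0-7.8) = 0.19231
System 2: ρ₂ = 7.8/17.4 = 0.4483, W₂ = 1/(17.4-7.8) = 0.10417
Improvement: (W₁-W₂)/W₁ = (0.19231-0.10417)/0.19231 = 45.83%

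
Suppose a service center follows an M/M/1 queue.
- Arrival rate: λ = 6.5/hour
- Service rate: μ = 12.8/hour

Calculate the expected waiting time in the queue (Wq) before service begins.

First, compute utilization: ρ = λ/μ = 6.5/12.8 = 0.5078
For M/M/1: Wq = λ/(μ(μ-λ))
Wq = 6.5/(12.8 × (12.8-6.5))
Wq = 6.5/(12.8 × 6.30)
Wq = 0.08061 hours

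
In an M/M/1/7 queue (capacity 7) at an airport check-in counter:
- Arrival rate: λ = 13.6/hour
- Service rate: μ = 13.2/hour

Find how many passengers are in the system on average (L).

ρ = λ/μ = 13.6/13.2 = 1.0303
P₀ = (1-ρ)/(1-ρ^(K+1)) = (1-1.0303)/(1-1.0303^8) = -0.03030/-0.2697 = 0.1123
P_K = P₀×ρ^K = 0.1123 × 1.0303^7 = 0.1123 × 1.2324 = 0.1384
L = ρ[1 - (K+1)ρ^K + Kρ^(K+1)] / [(1-ρ)(1-ρ^(K+1))]
L = 1.0303 × (1 - 8×1.23238357 + 7×1.26972479) / ((1 - 1.0303) × (1 - 1.26972479)) = 3.6566 passengers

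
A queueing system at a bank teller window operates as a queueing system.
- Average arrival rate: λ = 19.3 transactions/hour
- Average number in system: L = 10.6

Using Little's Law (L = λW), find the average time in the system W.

Little's Law: L = λW, so W = L/λ
W = 10.6/19.3 = 0.5492 hours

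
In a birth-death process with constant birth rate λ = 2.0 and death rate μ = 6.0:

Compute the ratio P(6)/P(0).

For constant rates: P(n)/P(0) = (λ/μ)^n
P(6)/P(0) = (2.0/6.0)^6 = 0.33333^6 = 0.001372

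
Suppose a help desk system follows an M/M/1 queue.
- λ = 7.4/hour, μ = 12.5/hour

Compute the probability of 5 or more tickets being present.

ρ = λ/μ = 7.4/12.5 = 0.5920
P(N ≥ n) = ρⁿ
P(N ≥ 5) = 0.5920^5
P(N ≥ 5) = 0.07271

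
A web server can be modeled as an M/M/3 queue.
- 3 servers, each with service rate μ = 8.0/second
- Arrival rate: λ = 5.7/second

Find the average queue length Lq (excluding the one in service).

Traffic intensity: ρ = λ/(cμ) = 5.7/(3×8.0) = 0.2375
Since ρ = 0.2375 < 1, system is stable.
Offered load a = λ/μ = cρ = 5.7/8.0 = 0.7125
P₀ = [ Σₙ₌₀^2 aⁿ/n! + a^3/(3!(1-ρ)) ]⁻¹
Σ = a^0/0! + a^1/1! + a^2/2! = 1.0000 + 0.7125 + 0.2538 = 1.9663
a^3/(3!(1-ρ)) = 0.3617/(6 × 0.7625) = 0.07906
P₀ = 1/(1.9663 + 0.07906) = 0.4889
Lq = P₀·a^3·ρ / (3!(1-ρ)²) = 0.4889 × 0.3617 × 0.2375 / (6 × 0.5814) = 0.01204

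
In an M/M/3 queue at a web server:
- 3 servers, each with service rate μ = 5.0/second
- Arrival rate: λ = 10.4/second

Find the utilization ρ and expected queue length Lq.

Traffic intensity: ρ = λ/(cμ) = 10.4/(3×5.0) = 0.6933
Since ρ = 0.6933 < 1, system is stable.
Offered load a = λ/μ = cρ = 10.4/5.0 = 2.0800
P₀ = [ Σₙ₌₀^2 aⁿ/n! + a^3/(3!(1-ρ)) ]⁻¹
Σ = a^0/0! + a^1/1! + a^2/2! = 1.0000 + 2.0800 + 2.1632 = 5.2432
a^3/(3!(1-ρ)) = 8.9989/(6 × 0.30667) = 4.8907
P₀ = 1/(5.2432 + 4.8907) = 0.09868
Lq = P₀·a^3·ρ / (3!(1-ρ)²) = 0.09868 × 8.9989 × 0.6933 / (6 × 0.09404) = 1.0911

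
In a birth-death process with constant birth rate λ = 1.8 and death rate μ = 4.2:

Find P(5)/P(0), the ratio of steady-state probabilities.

For constant rates: P(n)/P(0) = (λ/μ)^n
P(5)/P(0) = (1.8/4.2)^5 = 0.4286^5 = 0.01446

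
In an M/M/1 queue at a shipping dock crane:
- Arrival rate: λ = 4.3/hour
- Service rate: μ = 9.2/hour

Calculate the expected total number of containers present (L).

ρ = λ/μ = 4.3/9.2 = 0.4674
For M/M/1: L = λ/(μ-λ)
L = 4.3/(9.2-4.3) = 4.3/4.90
L = 0.8776 containers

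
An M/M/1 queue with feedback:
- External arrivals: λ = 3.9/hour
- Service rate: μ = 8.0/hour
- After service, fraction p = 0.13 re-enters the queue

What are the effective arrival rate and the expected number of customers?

Effective arrival rate: λ_eff = λ/(1-p) = 3.9/(1-0.13) = 3.9/0.87 = 4.48276
ρ = λ_eff/μ = 4.48276/8.0 = 0.56034
L = ρ/(1-ρ) = 0.56034/(1-0.56034) = 1.2745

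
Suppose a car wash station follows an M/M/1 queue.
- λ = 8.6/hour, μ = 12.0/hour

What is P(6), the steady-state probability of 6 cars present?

ρ = λ/μ = 8.6/12.0 = 0.7167
P(n) = (1-ρ)ρⁿ
P(6) = (1-0.7167) × 0.7167^6
P(6) = 0.2833 × 0.1355
P(6) = 0.03839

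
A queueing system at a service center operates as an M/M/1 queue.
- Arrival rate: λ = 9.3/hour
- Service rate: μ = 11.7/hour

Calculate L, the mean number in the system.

ρ = λ/μ = 9.3/11.7 = 0.7949
For M/M/1: L = λ/(μ-λ)
L = 9.3/(11.7-9.3) = 9.3/2.40
L = 3.8750 customers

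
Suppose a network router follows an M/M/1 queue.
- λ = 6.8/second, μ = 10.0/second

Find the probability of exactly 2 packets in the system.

ρ = λ/μ = 6.8/10.0 = 0.6800
P(n) = (1-ρ)ρⁿ
P(2) = (1-0.6800) × 0.6800^2
P(2) = 0.3200 × 0.4624
P(2) = 0.1480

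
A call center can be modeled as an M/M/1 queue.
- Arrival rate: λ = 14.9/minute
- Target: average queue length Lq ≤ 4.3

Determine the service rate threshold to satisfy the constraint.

For M/M/1: Lq = λ²/(μ(μ-λ))
Need Lq ≤ 4.3, i.e. μ(μ-λ) ≥ λ²/4.3
μ² - 14.9μ - 222.01/4.3 ≥ 0  →  μ² - 14.9μ - 51.63023 ≥ 0
Quadratic formula (positive root): μ = [λ + √(λ² + 4×51.63023)]/2
Discriminant: 222.01 + 4×51.63023 = 428.5309, √428.5309 = 20.7010
μ ≥ (14.9 + 20.7010)/2 = 17.8005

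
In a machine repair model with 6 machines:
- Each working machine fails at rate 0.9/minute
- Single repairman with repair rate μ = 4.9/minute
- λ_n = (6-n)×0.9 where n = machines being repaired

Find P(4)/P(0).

P(4)/P(0) = ∏_{i=0}^{4-1} λ_i/μ_{i+1}
= (6-0)×0.9/4.9 × (6-1)×0.9/4.9 × (6-2)×0.9/4.9 × (6-3)×0.9/4.9
= 0.4097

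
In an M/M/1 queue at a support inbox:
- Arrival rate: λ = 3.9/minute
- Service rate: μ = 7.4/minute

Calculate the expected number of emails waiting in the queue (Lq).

ρ = λ/μ = 3.9/7.4 = 0.5270
For M/M/1: Lq = λ²/(μ(μ-λ))
Lq = 15.21/(7.4 × 3.50)
Lq = 0.5873 emails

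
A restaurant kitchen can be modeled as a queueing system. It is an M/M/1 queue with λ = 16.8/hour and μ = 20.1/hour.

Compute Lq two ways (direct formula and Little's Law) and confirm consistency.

Method 1 (direct): Lq = λ²/(μ(μ-λ)) = 282.24/(20.1 × 3.30) = 4.2551

Method 2 (Little's Law):
W = 1/(μ-λ) = 1/3.30 = 0.30303
Wq = W - 1/μ = 0.30303 - 0.049751 = 0.25328
Lq = λWq = 16.8 × 0.25328 = 4.2551 ✔ (matches Method 1)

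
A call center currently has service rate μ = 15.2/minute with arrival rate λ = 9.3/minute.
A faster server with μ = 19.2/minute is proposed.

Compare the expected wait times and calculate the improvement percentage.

System 1: ρ₁ = 9.3/15.2 = 0.6118, W₁ = 1/(15.2-9.3) = 0.16949
System 2: ρ₂ = 9.3/19.2 = 0.4844, W₂ = 1/(19.2-9.3) = 0.10101
Improvement: (W₁-W₂)/W₁ = (0.16949-0.10101)/0.16949 = 40.40%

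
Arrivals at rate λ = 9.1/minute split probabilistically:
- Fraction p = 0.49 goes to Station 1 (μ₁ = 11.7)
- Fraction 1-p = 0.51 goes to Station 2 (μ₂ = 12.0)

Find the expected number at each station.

Effective rates: λ₁ = 9.1×0.49 = 4.459, λ₂ = 9.1×0.51 = 4.641
Station 1: ρ₁ = 4.459/11.7 = 0.3811, L₁ = ρ₁/(1-ρ₁) = 0.3811/(1-0.3811) = 0.6158
Station 2: ρ₂ = 4.641/12.0 = 0.38675, L₂ = ρ₂/(1-ρ₂) = 0.38675/(1-0.38675) = 0.6307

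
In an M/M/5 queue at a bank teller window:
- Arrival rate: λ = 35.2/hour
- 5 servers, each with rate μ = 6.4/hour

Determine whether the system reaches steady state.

Stability requires ρ = λ/(cμ) < 1
ρ = 35.2/(5 × 6.4) = 35.2/32.00 = 1.1000
Since 1.1000 ≥ 1, the system is UNSTABLE.
Need c > λ/μ = 35.2/6.4 = 5.50.
Minimum servers needed: c = 6.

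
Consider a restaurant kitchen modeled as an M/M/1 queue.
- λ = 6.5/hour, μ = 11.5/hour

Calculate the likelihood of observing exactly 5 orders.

ρ = λ/μ = 6.5/11.5 = 0.5652
P(n) = (1-ρ)ρⁿ
P(5) = (1-0.5652) × 0.5652^5
P(5) = 0.4348 × 0.05768
P(5) = 0.02508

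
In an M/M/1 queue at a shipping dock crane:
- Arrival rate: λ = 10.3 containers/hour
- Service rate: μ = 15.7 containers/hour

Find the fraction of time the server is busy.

Server utilization: ρ = λ/μ
ρ = 10.3/15.7 = 0.6561
The server is busy 65.61% of the time.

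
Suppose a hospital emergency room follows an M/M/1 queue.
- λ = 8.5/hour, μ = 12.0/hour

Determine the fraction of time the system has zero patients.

ρ = λ/μ = 8.5/12.0 = 0.7083
P(0) = 1 - ρ = 1 - 0.7083 = 0.2917
The server is idle 29.17% of the time.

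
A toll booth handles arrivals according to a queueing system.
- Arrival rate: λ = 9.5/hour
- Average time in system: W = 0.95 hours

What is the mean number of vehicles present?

Little's Law: L = λW
L = 9.5 × 0.95 = 9.0250 vehicles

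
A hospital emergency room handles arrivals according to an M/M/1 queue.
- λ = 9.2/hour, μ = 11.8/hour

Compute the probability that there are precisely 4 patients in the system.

ρ = λ/μ = 9.2/11.8 = 0.7797
P(n) = (1-ρ)ρⁿ
P(4) = (1-0.7797) × 0.7797^4
P(4) = 0.2203 × 0.3696
P(4) = 0.08142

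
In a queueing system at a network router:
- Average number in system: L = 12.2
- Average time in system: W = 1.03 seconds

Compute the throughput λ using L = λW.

Little's Law: L = λW, so λ = L/W
λ = 12.2/1.03 = 11.8447 packets/second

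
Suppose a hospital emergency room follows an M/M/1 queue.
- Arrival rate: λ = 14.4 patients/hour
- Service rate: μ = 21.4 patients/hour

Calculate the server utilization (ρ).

Server utilization: ρ = λ/μ
ρ = 14.4/21.4 = 0.6729
The server is busy 67.29% of the time.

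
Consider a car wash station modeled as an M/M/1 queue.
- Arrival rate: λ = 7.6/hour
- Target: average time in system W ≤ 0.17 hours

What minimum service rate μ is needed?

For M/M/1: W = 1/(μ-λ)
Need W ≤ 0.17, so 1/(μ-λ) ≤ 0.17
μ - λ ≥ 1/0.17 = 5.8824
μ ≥ 7.6 + 5.8824 = 13.4824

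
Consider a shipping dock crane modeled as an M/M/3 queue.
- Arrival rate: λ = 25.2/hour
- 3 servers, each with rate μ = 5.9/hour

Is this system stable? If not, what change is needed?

Stability requires ρ = λ/(cμ) < 1
ρ = 25.2/(3 × 5.9) = 25.2/17.70 = 1.4237
Since 1.4237 ≥ 1, the system is UNSTABLE.
Need c > λ/μ = 25.2/5.9 = 4.27.
Minimum servers needed: c = 5.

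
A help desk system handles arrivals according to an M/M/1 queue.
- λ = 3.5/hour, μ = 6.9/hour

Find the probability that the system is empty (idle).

ρ = λ/μ = 3.5/6.9 = 0.5072
P(0) = 1 - ρ = 1 - 0.5072 = 0.4928
The server is idle 49.28% of the time.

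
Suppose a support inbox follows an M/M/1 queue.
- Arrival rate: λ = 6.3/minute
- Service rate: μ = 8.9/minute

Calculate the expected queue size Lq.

ρ = λ/μ = 6.3/8.9 = 0.7079
For M/M/1: Lq = λ²/(μ(μ-λ))
Lq = 39.69/(8.9 × 2.60)
Lq = 1.7152 emails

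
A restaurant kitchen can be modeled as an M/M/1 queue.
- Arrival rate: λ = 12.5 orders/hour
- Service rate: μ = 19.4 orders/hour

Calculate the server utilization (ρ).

Server utilization: ρ = λ/μ
ρ = 12.5/19.4 = 0.6443
The server is busy 64.43% of the time.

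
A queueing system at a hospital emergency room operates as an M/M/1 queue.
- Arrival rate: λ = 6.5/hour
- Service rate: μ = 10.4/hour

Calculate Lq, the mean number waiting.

ρ = λ/μ = 6.5/10.4 = 0.6250
For M/M/1: Lq = λ²/(μ(μ-λ))
Lq = 42.25/(10.4 × 3.90)
Lq = 1.0417 patients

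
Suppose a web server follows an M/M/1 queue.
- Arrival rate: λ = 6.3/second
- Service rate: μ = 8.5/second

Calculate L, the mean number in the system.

ρ = λ/μ = 6.3/8.5 = 0.7412
For M/M/1: L = λ/(μ-λ)
L = 6.3/(8.5-6.3) = 6.3/2.20
L = 2.8636 requests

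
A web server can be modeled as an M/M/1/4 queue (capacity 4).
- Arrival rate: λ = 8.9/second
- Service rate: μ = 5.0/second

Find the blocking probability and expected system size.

ρ = λ/μ = 8.9/5.0 = 1.7800
P₀ = (1-ρ)/(1-ρ^(K+1)) = (1-1.7800)/(1-1.7800^5) = -0.7800/-16.8690 = 0.04624
P_K = P₀×ρ^K = 0.04624 × 1.7800^4 = 0.04624 × 10.0388 = 0.4642
Blocking probability P_4 = 0.4642 (46.42%)
L = ρ[1 - (K+1)ρ^K + Kρ^(K+1)] / [(1-ρ)(1-ρ^(K+1))]
L = 1.7800 × (1 - 5×10.038759 + 4×17.868990) / ((1 - 1.7800) × (1 - 17.868990)) = 3.0144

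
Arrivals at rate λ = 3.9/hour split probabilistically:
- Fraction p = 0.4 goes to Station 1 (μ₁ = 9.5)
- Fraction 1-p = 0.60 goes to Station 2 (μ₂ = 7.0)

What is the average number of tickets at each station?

Effective rates: λ₁ = 3.9×0.4 = 1.56, λ₂ = 3.9×0.60 = 2.34
Station 1: ρ₁ = 1.56/9.5 = 0.1642, L₁ = ρ₁/(1-ρ₁) = 0.1642/(1-0.1642) = 0.1965
Station 2: ρ₂ = 2.34/7.0 = 0.334286, L₂ = ρ₂/(1-ρ₂) = 0.334286/(1-0.334286) = 0.5021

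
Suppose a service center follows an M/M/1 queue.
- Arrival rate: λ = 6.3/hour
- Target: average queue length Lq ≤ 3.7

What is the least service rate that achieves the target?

For M/M/1: Lq = λ²/(μ(μ-λ))
Need Lq ≤ 3.7, i.e. μ(μ-λ) ≥ λ²/3.7
μ² - 6.3μ - 39.69/3.7 ≥ 0  →  μ² - 6.3μ - 10.727027 ≥ 0
Quadratic formula (positive root): μ = [λ + √(λ² + 4×10.727027)]/2
Discriminant: 39.69 + 4×10.727027 = 82.59811, √82.59811 = 9.0884
μ ≥ (6.3 + 9.0884)/2 = 7.6942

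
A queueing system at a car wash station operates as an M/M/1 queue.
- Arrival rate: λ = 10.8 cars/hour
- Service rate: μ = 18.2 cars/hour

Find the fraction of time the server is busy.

Server utilization: ρ = λ/μ
ρ = 10.8/18.2 = 0.5934
The server is busy 59.34% of the time.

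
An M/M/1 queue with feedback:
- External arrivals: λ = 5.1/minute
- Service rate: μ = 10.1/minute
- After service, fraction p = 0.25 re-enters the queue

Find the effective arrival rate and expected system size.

Effective arrival rate: λ_eff = λ/(1-p) = 5.1/(1-0.25) = 5.1/0.75 = 6.8000
ρ = λ_eff/μ = 6.8000/10.1 = 0.67327
L = ρ/(1-ρ) = 0.67327/(1-0.67327) = 2.0606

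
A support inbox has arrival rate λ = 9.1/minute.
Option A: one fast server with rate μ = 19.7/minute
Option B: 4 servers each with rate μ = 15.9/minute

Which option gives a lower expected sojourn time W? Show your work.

Option A: single server μ = 19.7 (M/M/1)
  ρ_A = 9.1/19.7 = 0.4619
  W_A = 1/(μ-λ) = 1/(19.7-9.1) = 1/10.60 = 0.09434

Option B: 4 servers μ = 15.9 (M/M/4)
  ρ_B = λ/(cμ) = 9.1/(4×15.9) = 0.1431
  Offered load a = λ/μ = cρ = 9.1/15.9 = 0.5723
  P₀ = [ Σₙ₌₀^3 aⁿ/n! + a^4/(4!(1-ρ)) ]⁻¹
  Σ = a^0/0! + a^1/1! + a^2/2! + a^3/3! = 1.0000 + 0.57233 + 0.16378 + 0.031245 = 1.7674
  a^4/(4!(1-ρ)) = 0.1073/(24 × 0.8569) = 0.005217
  P₀ = 1/(1.76735 + 0.00521707) = 0.5642
  Lq = P₀·a^4·ρ / (4!(1-ρ)²) = 0.56415 × 0.10729 × 0.14308 / (24 × 0.73431) = 0.0004914
  Wq_B = Lq/λ = 0.00049144/9.1 = 0.000054004
  W_B = Wq_B + 1/μ = 0.000054004 + 0.062893 = 0.06295

Since W_B = 0.06295 < W_A = 0.09434, Option B (multiple servers) has the shorter time in system.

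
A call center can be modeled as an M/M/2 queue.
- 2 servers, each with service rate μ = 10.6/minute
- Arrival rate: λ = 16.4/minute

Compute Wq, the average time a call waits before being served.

Traffic intensity: ρ = λ/(cμ) = 16.4/(2×10.6) = 0.7736
Since ρ = 0.7736 < 1, system is stable.
Offered load a = λ/μ = cρ = 16.4/10.6 = 1.5472
P₀ = [ Σₙ₌₀^1 aⁿ/n! + a^2/(2!(1-ρ)) ]⁻¹
Σ = a^0/0! + a^1/1! = 1.0000 + 1.5472 = 2.5472
a^2/(2!(1-ρ)) = 2.39373/(2 × 0.226415) = 5.2862
P₀ = 1/(2.5472 + 5.2862) = 0.1277
Lq = P₀·a^2·ρ / (2!(1-ρ)²) = 0.127660 × 2.39373 × 0.773585 / (2 × 0.0512638) = 2.3057
Wq = Lq/λ = 2.3057/16.4 = 0.1406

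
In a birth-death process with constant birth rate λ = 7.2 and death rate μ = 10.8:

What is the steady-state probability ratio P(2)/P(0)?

For constant rates: P(n)/P(0) = (λ/μ)^n
P(2)/P(0) = (7.2/10.8)^2 = 0.66667^2 = 0.4444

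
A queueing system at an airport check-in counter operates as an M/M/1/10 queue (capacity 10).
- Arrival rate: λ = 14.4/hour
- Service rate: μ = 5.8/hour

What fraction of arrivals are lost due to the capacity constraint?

ρ = λ/μ = 14.4/5.8 = 2.48276
P₀ = (1-ρ)/(1-ρ^(K+1)) = (1-2.48276)/(1-2.48276^11) = -1.48276/-22093.3962 = 0.00006711
P_K = P₀×ρ^K = 0.00006711 × 2.48276^10 = 0.00006711 × 8899.1269 = 0.5972
Blocking probability = 59.72%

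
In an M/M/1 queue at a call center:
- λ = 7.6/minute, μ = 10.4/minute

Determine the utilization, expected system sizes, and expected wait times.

Step 1: ρ = λ/μ = 7.6/10.4 = 0.7308
Step 2: L = λ/(μ-λ) = 7.6/2.80 = 2.7143
Step 3: Lq = λ²/(μ(μ-λ)) = 57.76/(10.4×2.80) = 1.9835
Step 4: W = 1/(μ-λ) = 1/2.80 = 0.35714
Step 5: Wq = λ/(μ(μ-λ)) = 7.6/(10.4×2.80) = 0.2610
Step 6: P(0) = 1-ρ = 0.2692
Verify: L = λW = 7.6×0.35714 = 2.7143 ✔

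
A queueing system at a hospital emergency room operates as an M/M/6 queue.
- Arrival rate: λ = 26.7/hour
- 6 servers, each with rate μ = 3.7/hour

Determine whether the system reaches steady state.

Stability requires ρ = λ/(cμ) < 1
ρ = 26.7/(6 × 3.7) = 26.7/22.20 = 1.2027
Since 1.2027 ≥ 1, the system is UNSTABLE.
Need c > λ/μ = 26.7/3.7 = 7.22.
Minimum servers needed: c = 8.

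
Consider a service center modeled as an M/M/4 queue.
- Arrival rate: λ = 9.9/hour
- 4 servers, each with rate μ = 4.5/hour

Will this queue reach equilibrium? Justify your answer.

Stability requires ρ = λ/(cμ) < 1
ρ = 9.9/(4 × 4.5) = 9.9/18.00 = 0.5500
Since 0.5500 < 1, the system is STABLE.
The servers are busy 55.00% of the time.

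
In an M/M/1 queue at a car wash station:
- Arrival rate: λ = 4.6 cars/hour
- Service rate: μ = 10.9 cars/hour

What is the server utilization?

Server utilization: ρ = λ/μ
ρ = 4.6/10.9 = 0.4220
The server is busy 42.20% of the time.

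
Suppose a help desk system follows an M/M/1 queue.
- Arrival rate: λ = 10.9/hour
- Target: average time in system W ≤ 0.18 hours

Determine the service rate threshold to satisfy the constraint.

For M/M/1: W = 1/(μ-λ)
Need W ≤ 0.18, so 1/(μ-λ) ≤ 0.18
μ - λ ≥ 1/0.18 = 5.5556
μ ≥ 10.9 + 5.5556 = 16.4556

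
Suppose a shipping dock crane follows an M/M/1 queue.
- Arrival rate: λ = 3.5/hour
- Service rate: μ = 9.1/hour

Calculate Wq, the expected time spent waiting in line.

First, compute utilization: ρ = λ/μ = 3.5/9.1 = 0.3846
For M/M/1: Wq = λ/(μ(μ-λ))
Wq = 3.5/(9.1 × (9.1-3.5))
Wq = 3.5/(9.1 × 5.60)
Wq = 0.06868 hours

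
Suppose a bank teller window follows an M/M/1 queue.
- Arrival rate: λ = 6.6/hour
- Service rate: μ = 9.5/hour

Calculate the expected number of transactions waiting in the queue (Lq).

ρ = λ/μ = 6.6/9.5 = 0.6947
For M/M/1: Lq = λ²/(μ(μ-λ))
Lq = 43.56/(9.5 × 2.90)
Lq = 1.5811 transactions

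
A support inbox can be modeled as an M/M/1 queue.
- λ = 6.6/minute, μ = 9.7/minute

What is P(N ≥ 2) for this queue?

ρ = λ/μ = 6.6/9.7 = 0.68041
P(N ≥ n) = ρⁿ
P(N ≥ 2) = 0.68041^2
P(N ≥ 2) = 0.4630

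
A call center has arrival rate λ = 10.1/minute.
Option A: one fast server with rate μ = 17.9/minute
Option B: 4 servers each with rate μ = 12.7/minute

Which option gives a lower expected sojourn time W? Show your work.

Option A: single server μ = 17.9 (M/M/1)
  ρ_A = 10.1/17.9 = 0.5642
  W_A = 1/(μ-λ) = 1/(17.9-10.1) = 1/7.80 = 0.1282

Option B: 4 servers μ = 12.7 (M/M/4)
  ρ_B = λ/(cμ) = 10.1/(4×12.7) = 0.1988
  Offered load a = λ/μ = cρ = 10.1/12.7 = 0.7953
  P₀ = [ Σₙ₌₀^3 aⁿ/n! + a^4/(4!(1-ρ)) ]⁻¹
  Σ = a^0/0! + a^1/1! + a^2/2! + a^3/3! = 1.0000 + 0.7953 + 0.3162 + 0.08383 = 2.1953
  a^4/(4!(1-ρ)) = 0.4000/(24 × 0.8012) = 0.02080
  P₀ = 1/(2.1953 + 0.02080) = 0.4512
  Lq = P₀·a^4·ρ / (4!(1-ρ)²) = 0.4512 × 0.4000 × 0.1988 / (24 × 0.6419) = 0.002329
  Wq_B = Lq/λ = 0.002329/10.1 = 0.0002306
  W_B = Wq_B + 1/μ = 0.0002306 + 0.07874 = 0.07897

Since W_B = 0.07897 < W_A = 0.1282, Option B (multiple servers) has the shorter time in system.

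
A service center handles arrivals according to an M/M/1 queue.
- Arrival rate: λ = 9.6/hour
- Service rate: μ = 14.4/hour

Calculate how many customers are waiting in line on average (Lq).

ρ = λ/μ = 9.6/14.4 = 0.6667
For M/M/1: Lq = λ²/(μ(μ-λ))
Lq = 92.16/(14.4 × 4.80)
Lq = 1.3333 customers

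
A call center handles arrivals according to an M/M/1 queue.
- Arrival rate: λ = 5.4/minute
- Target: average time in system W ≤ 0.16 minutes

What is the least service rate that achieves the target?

For M/M/1: W = 1/(μ-λ)
Need W ≤ 0.16, so 1/(μ-λ) ≤ 0.16
μ - λ ≥ 1/0.16 = 6.2500
μ ≥ 5.4 + 6.2500 = 11.6500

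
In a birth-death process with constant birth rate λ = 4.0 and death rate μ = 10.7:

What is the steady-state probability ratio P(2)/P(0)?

For constant rates: P(n)/P(0) = (λ/μ)^n
P(2)/P(0) = (4.0/10.7)^2 = 0.373832^2 = 0.1398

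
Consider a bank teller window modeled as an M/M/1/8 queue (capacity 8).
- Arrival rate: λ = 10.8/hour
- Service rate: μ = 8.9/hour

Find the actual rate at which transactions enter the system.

ρ = λ/μ = 10.8/8.9 = 1.21348
P₀ = (1-ρ)/(1-ρ^(K+1)) = (1-1.21348)/(1-1.21348^9) = -0.2135/-4.7055 = 0.04537
P_K = P₀×ρ^K = 0.04537 × 1.21348^8 = 0.04537 × 4.7018 = 0.2133
λ_eff = λ(1-P_K) = 10.8 × (1 - 0.213312) = 10.8 × 0.786688 = 8.4962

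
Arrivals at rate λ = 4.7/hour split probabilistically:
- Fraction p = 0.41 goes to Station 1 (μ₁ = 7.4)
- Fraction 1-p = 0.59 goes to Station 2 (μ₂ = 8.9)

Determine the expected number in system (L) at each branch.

Effective rates: λ₁ = 4.7×0.41 = 1.927, λ₂ = 4.7×0.59 = 2.773
Station 1: ρ₁ = 1.927/7.4 = 0.2604, L₁ = ρ₁/(1-ρ₁) = 0.2604/(1-0.2604) = 0.3521
Station 2: ρ₂ = 2.773/8.9 = 0.3116, L₂ = ρ₂/(1-ρ₂) = 0.3116/(1-0.3116) = 0.4526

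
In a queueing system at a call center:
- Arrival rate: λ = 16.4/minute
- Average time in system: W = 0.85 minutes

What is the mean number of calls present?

Little's Law: L = λW
L = 16.4 × 0.85 = 13.9400 calls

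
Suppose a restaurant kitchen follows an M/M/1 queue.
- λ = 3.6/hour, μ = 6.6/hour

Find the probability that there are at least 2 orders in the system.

ρ = λ/μ = 3.6/6.6 = 0.54545
P(N ≥ n) = ρⁿ
P(N ≥ 2) = 0.54545^2
P(N ≥ 2) = 0.2975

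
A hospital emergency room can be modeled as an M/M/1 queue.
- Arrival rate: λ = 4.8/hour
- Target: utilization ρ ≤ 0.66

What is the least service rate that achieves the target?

ρ = λ/μ, so μ = λ/ρ
μ ≥ 4.8/0.66 = 7.2727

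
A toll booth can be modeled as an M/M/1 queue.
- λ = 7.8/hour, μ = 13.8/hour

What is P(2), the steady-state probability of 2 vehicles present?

ρ = λ/μ = 7.8/13.8 = 0.5652
P(n) = (1-ρ)ρⁿ
P(2) = (1-0.5652) × 0.5652^2
P(2) = 0.4348 × 0.3195
P(2) = 0.1389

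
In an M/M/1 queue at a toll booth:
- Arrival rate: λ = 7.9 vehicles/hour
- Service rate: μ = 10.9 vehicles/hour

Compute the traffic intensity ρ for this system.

Server utilization: ρ = λ/μ
ρ = 7.9/10.9 = 0.7248
The server is busy 72.48% of the time.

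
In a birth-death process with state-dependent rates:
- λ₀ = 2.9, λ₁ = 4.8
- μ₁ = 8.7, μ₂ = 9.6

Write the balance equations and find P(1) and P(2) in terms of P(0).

Balance equations:
State 0: λ₀P₀ = μ₁P₁ → P₁ = (λ₀/μ₁)P₀ = (2.9/8.7)P₀ = 0.3333P₀
State 1: P₂ = (λ₀λ₁)/(μ₁μ₂)P₀ = (2.9×4.8)/(8.7×9.6)P₀ = 0.1667P₀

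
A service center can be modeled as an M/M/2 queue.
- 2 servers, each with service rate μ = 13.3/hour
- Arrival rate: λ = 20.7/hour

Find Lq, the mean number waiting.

Traffic intensity: ρ = λ/(cμ) = 20.7/(2×13.3) = 0.7782
Since ρ = 0.7782 < 1, system is stable.
Offered load a = λ/μ = cρ = 20.7/13.3 = 1.5564
P₀ = [ Σₙ₌₀^1 aⁿ/n! + a^2/(2!(1-ρ)) ]⁻¹
Σ = a^0/0! + a^1/1! = 1.0000 + 1.5564 = 2.5564
a^2/(2!(1-ρ)) = 2.422353/(2 × 0.2218045) = 5.4606
P₀ = 1/(2.5564 + 5.4606) = 0.1247
Lq = P₀·a^2·ρ / (2!(1-ρ)²) = 0.124736 × 2.42235 × 0.778195 / (2 × 0.0491972) = 2.3897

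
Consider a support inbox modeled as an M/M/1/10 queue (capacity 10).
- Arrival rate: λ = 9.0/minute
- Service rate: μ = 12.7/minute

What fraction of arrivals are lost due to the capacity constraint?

ρ = λ/μ = 9.0/12.7 = 0.708661
P₀ = (1-ρ)/(1-ρ^(K+1)) = (1-0.708661)/(1-0.708661^11) = 0.29134/0.97736 = 0.2981
P_K = P₀×ρ^K = 0.29809 × 0.708661^10 = 0.29809 × 0.031944 = 0.009522
Blocking probability = 0.95%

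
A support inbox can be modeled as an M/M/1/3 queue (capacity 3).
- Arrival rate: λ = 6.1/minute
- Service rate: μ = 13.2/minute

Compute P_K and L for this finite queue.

ρ = λ/μ = 6.1/13.2 = 0.46212
P₀ = (1-ρ)/(1-ρ^(K+1)) = (1-0.46212)/(1-0.46212^4) = 0.5379/0.9544 = 0.5636
P_K = P₀×ρ^K = 0.5636 × 0.46212^3 = 0.5636 × 0.09869 = 0.05562
Blocking probability P_3 = 0.05562 (5.56%)
L = ρ[1 - (K+1)ρ^K + Kρ^(K+1)] / [(1-ρ)(1-ρ^(K+1))]
L = 0.46212 × (1 - 4×0.09869 + 3×0.04561) / ((1 - 0.46212) × (1 - 0.04561)) = 0.6680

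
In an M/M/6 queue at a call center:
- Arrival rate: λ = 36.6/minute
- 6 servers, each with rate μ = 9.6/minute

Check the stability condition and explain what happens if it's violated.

Stability requires ρ = λ/(cμ) < 1
ρ = 36.6/(6 × 9.6) = 36.6/57.60 = 0.6354
Since 0.6354 < 1, the system is STABLE.
The servers are busy 63.54% of the time.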